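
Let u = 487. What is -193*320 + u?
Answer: -61273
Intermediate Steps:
-193*320 + u = -193*320 + 487 = -61760 + 487 = -61273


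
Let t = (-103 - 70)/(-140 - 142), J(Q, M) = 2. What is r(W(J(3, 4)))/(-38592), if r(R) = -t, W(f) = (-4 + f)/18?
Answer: 173/10882944 ≈ 1.5896e-5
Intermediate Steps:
W(f) = -2/9 + f/18 (W(f) = (-4 + f)*(1/18) = -2/9 + f/18)
t = 173/282 (t = -173/(-282) = -173*(-1/282) = 173/282 ≈ 0.61347)
r(R) = -173/282 (r(R) = -1*173/282 = -173/282)
r(W(J(3, 4)))/(-38592) = -173/282/(-38592) = -173/282*(-1/38592) = 173/10882944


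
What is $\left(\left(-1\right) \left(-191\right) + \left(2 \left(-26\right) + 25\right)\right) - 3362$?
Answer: $-3198$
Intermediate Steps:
$\left(\left(-1\right) \left(-191\right) + \left(2 \left(-26\right) + 25\right)\right) - 3362 = \left(191 + \left(-52 + 25\right)\right) - 3362 = \left(191 - 27\right) - 3362 = 164 - 3362 = -3198$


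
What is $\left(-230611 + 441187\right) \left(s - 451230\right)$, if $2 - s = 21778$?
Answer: $-99603711456$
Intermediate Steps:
$s = -21776$ ($s = 2 - 21778 = -21776$)
$\left(-230611 + 441187\right) \left(s - 451230\right) = \left(-230611 + 441187\right) \left(-21776 - 451230\right) = 210576 \left(-473006\right) = -99603711456$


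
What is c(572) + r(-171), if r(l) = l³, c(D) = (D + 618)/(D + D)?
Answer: -2860120097/572 ≈ -5.0002e+6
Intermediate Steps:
c(D) = (618 + D)/(2*D) (c(D) = (618 + D)/((2*D)) = (618 + D)*(1/(2*D)) = (618 + D)/(2*D))
c(572) + r(-171) = (½)*(618 + 572)/572 + (-171)³ = (½)*(1/572)*1190 - 5000211 = 595/572 - 5000211 = -2860120097/572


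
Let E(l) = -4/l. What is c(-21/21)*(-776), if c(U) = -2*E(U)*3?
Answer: 18624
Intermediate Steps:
c(U) = 24/U (c(U) = -(-8)/U*3 = (8/U)*3 = 24/U)
c(-21/21)*(-776) = (24/((-21/21)))*(-776) = (24/((-21*1/21)))*(-776) = (24/(-1))*(-776) = (24*(-1))*(-776) = -24*(-776) = 18624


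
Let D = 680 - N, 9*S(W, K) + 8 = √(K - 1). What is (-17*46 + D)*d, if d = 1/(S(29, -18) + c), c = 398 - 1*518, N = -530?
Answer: -4190976/1183763 - 3852*I*√19/1183763 ≈ -3.5404 - 0.014184*I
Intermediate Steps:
S(W, K) = -8/9 + √(-1 + K)/9 (S(W, K) = -8/9 + √(K - 1)/9 = -8/9 + √(-1 + K)/9)
c = -120 (c = 398 - 518 = -120)
d = 1/(-1088/9 + I*√19/9) (d = 1/((-8/9 + √(-1 - 18)/9) - 120) = 1/((-8/9 + √(-19)/9) - 120) = 1/((-8/9 + (I*√19)/9) - 120) = 1/((-8/9 + I*√19/9) - 120) = 1/(-1088/9 + I*√19/9) ≈ -0.0082719 - 3.314e-5*I)
D = 1210 (D = 680 - 1*(-530) = 680 + 530 = 1210)
(-17*46 + D)*d = (-17*46 + 1210)*(-9792/1183763 - 9*I*√19/1183763) = (-782 + 1210)*(-9792/1183763 - 9*I*√19/1183763) = 428*(-9792/1183763 - 9*I*√19/1183763) = -4190976/1183763 - 3852*I*√19/1183763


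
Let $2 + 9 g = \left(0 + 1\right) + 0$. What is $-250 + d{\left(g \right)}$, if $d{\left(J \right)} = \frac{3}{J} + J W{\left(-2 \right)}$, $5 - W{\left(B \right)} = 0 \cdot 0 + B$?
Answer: $- \frac{2500}{9} \approx -277.78$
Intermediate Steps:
$W{\left(B \right)} = 5 - B$ ($W{\left(B \right)} = 5 - \left(0 \cdot 0 + B\right) = 5 - \left(0 + B\right) = 5 - B$)
$g = - \frac{1}{9}$ ($g = - \frac{2}{9} + \frac{\left(0 + 1\right) + 0}{9} = - \frac{2}{9} + \frac{1 + 0}{9} = - \frac{2}{9} + \frac{1}{9} \cdot 1 = - \frac{2}{9} + \frac{1}{9} = - \frac{1}{9} \approx -0.11111$)
$d{\left(J \right)} = \frac{3}{J} + 7 J$ ($d{\left(J \right)} = \frac{3}{J} + J \left(5 - -2\right) = \frac{3}{J} + J \left(5 + 2\right) = \frac{3}{J} + J 7 = \frac{3}{J} + 7 J$)
$-250 + d{\left(g \right)} = -250 + \left(\frac{3}{- \frac{1}{9}} + 7 \left(- \frac{1}{9}\right)\right) = -250 + \left(3 \left(-9\right) - \frac{7}{9}\right) = -250 - \frac{250}{9} = - \frac{2500}{9}$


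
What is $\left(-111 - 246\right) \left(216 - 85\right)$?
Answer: $-46767$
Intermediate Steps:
$\left(-111 - 246\right) \left(216 - 85\right) = - 357 \left(216 - 85\right) = \left(-357\right) 131 = -46767$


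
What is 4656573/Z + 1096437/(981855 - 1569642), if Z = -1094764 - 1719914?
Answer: -215673710231/61275227318 ≈ -3.5198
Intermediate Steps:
Z = -2814678
4656573/Z + 1096437/(981855 - 1569642) = 4656573/(-2814678) + 1096437/(981855 - 1569642) = 4656573*(-1/2814678) + 1096437/(-587787) = -517397/312742 + 1096437*(-1/587787) = -517397/312742 - 365479/195929 = -215673710231/61275227318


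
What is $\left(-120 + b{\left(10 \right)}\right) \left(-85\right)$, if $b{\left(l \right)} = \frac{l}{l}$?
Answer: $10115$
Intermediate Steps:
$b{\left(l \right)} = 1$
$\left(-120 + b{\left(10 \right)}\right) \left(-85\right) = \left(-120 + 1\right) \left(-85\right) = \left(-119\right) \left(-85\right) = 10115$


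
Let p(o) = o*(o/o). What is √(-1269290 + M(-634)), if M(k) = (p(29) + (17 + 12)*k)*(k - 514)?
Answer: √19804546 ≈ 4450.2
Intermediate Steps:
p(o) = o (p(o) = o*1 = o)
M(k) = (-514 + k)*(29 + 29*k) (M(k) = (29 + (17 + 12)*k)*(k - 514) = (29 + 29*k)*(-514 + k) = (-514 + k)*(29 + 29*k))
√(-1269290 + M(-634)) = √(-1269290 + (-14906 - 14877*(-634) + 29*(-634)²)) = √(-1269290 + (-14906 + 9432018 + 29*401956)) = √(-1269290 + (-14906 + 9432018 + 11656724)) = √(-1269290 + 21073836) = √19804546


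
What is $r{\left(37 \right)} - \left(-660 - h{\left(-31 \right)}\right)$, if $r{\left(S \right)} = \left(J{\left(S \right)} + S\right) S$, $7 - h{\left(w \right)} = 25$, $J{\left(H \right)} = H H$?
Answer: $52664$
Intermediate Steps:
$J{\left(H \right)} = H^{2}$
$h{\left(w \right)} = -18$ ($h{\left(w \right)} = 7 - 25 = -18$)
$r{\left(S \right)} = S \left(S + S^{2}\right)$ ($r{\left(S \right)} = \left(S^{2} + S\right) S = \left(S + S^{2}\right) S = S \left(S + S^{2}\right)$)
$r{\left(37 \right)} - \left(-660 - h{\left(-31 \right)}\right) = 37^{2} \left(1 + 37\right) + \left(\left(-6\right) 15 + \left(-18 + 750\right)\right) = 1369 \cdot 38 + \left(-90 + 732\right) = 52022 + 642 = 52664$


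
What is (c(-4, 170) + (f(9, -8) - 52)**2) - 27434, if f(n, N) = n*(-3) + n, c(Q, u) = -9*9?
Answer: -22615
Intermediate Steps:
c(Q, u) = -81
f(n, N) = -2*n (f(n, N) = -3*n + n = -2*n)
(c(-4, 170) + (f(9, -8) - 52)**2) - 27434 = (-81 + (-2*9 - 52)**2) - 27434 = (-81 + (-18 - 52)**2) - 27434 = (-81 + (-70)**2) - 27434 = (-81 + 4900) - 27434 = 4819 - 27434 = -22615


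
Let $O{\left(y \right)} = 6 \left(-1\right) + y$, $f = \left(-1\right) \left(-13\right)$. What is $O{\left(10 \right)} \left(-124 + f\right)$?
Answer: $-444$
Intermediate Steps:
$f = 13$
$O{\left(y \right)} = -6 + y$
$O{\left(10 \right)} \left(-124 + f\right) = \left(-6 + 10\right) \left(-124 + 13\right) = 4 \left(-111\right) = -444$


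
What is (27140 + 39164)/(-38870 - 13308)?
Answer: -4736/3727 ≈ -1.2707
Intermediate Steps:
(27140 + 39164)/(-38870 - 13308) = 66304/(-52178) = 66304*(-1/52178) = -4736/3727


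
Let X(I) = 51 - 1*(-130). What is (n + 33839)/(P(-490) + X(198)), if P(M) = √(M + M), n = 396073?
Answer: 8646008/3749 - 668752*I*√5/3749 ≈ 2306.2 - 398.87*I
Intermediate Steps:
P(M) = √2*√M (P(M) = √(2*M) = √2*√M)
X(I) = 181 (X(I) = 51 + 130 = 181)
(n + 33839)/(P(-490) + X(198)) = (396073 + 33839)/(√2*√(-490) + 181) = 429912/(√2*(7*I*√10) + 181) = 429912/(14*I*√5 + 181) = 429912/(181 + 14*I*√5)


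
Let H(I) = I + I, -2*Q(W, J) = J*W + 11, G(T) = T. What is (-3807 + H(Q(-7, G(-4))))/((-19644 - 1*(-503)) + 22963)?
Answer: -641/637 ≈ -1.0063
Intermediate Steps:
Q(W, J) = -11/2 - J*W/2 (Q(W, J) = -(J*W + 11)/2 = -(11 + J*W)/2 = -11/2 - J*W/2)
H(I) = 2*I
(-3807 + H(Q(-7, G(-4))))/((-19644 - 1*(-503)) + 22963) = (-3807 + 2*(-11/2 - ½*(-4)*(-7)))/((-19644 - 1*(-503)) + 22963) = (-3807 + 2*(-11/2 - 14))/((-19644 + 503) + 22963) = (-3807 + 2*(-39/2))/(-19141 + 22963) = (-3807 - 39)/3822 = -3846*1/3822 = -641/637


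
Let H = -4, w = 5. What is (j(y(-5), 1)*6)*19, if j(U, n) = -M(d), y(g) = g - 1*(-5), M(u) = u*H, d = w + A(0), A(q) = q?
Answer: 2280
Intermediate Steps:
d = 5 (d = 5 + 0 = 5)
M(u) = -4*u (M(u) = u*(-4) = -4*u)
y(g) = 5 + g (y(g) = g + 5 = 5 + g)
j(U, n) = 20 (j(U, n) = -(-4)*5 = -1*(-20) = 20)
(j(y(-5), 1)*6)*19 = (20*6)*19 = 120*19 = 2280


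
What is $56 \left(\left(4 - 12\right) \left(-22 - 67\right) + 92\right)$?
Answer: $45024$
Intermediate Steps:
$56 \left(\left(4 - 12\right) \left(-22 - 67\right) + 92\right) = 56 \left(\left(-8\right) \left(-89\right) + 92\right) = 56 \left(712 + 92\right) = 56 \cdot 804 = 45024$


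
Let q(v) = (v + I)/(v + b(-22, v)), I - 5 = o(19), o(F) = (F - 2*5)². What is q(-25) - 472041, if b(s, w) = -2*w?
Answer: -11800964/25 ≈ -4.7204e+5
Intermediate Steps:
o(F) = (-10 + F)² (o(F) = (F - 10)² = (-10 + F)²)
I = 86 (I = 5 + (-10 + 19)² = 5 + 9² = 5 + 81 = 86)
q(v) = -(86 + v)/v (q(v) = (v + 86)/(v - 2*v) = (86 + v)/((-v)) = (86 + v)*(-1/v) = -(86 + v)/v)
q(-25) - 472041 = (-86 - 1*(-25))/(-25) - 472041 = -(-86 + 25)/25 - 472041 = -1/25*(-61) - 472041 = 61/25 - 472041 = -11800964/25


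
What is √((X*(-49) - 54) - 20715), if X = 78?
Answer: I*√24591 ≈ 156.82*I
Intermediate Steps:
√((X*(-49) - 54) - 20715) = √((78*(-49) - 54) - 20715) = √((-3822 - 54) - 20715) = √(-3876 - 20715) = √(-24591) = I*√24591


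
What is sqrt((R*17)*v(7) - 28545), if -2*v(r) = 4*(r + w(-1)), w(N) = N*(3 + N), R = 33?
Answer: 3*I*sqrt(3795) ≈ 184.81*I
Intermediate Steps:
v(r) = 4 - 2*r (v(r) = -2*(r - (3 - 1)) = -2*(r - 1*2) = -2*(r - 2) = -2*(-2 + r) = -(-8 + 4*r)/2 = 4 - 2*r)
sqrt((R*17)*v(7) - 28545) = sqrt((33*17)*(4 - 2*7) - 28545) = sqrt(561*(4 - 14) - 28545) = sqrt(561*(-10) - 28545) = sqrt(-5610 - 28545) = sqrt(-34155) = 3*I*sqrt(3795)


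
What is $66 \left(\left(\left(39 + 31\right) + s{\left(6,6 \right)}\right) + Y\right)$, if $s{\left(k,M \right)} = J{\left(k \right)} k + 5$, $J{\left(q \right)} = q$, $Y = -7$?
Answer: $6864$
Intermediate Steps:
$s{\left(k,M \right)} = 5 + k^{2}$ ($s{\left(k,M \right)} = k k + 5 = k^{2} + 5 = 5 + k^{2}$)
$66 \left(\left(\left(39 + 31\right) + s{\left(6,6 \right)}\right) + Y\right) = 66 \left(\left(\left(39 + 31\right) + \left(5 + 6^{2}\right)\right) - 7\right) = 66 \left(\left(70 + \left(5 + 36\right)\right) - 7\right) = 66 \left(\left(70 + 41\right) - 7\right) = 66 \left(111 - 7\right) = 66 \cdot 104 = 6864$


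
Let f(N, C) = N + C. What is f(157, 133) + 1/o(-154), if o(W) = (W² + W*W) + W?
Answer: 13710621/47278 ≈ 290.00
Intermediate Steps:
f(N, C) = C + N
o(W) = W + 2*W² (o(W) = (W² + W²) + W = 2*W² + W = W + 2*W²)
f(157, 133) + 1/o(-154) = (133 + 157) + 1/(-154*(1 + 2*(-154))) = 290 + 1/(-154*(1 - 308)) = 290 + 1/(-154*(-307)) = 290 + 1/47278 = 13710621/47278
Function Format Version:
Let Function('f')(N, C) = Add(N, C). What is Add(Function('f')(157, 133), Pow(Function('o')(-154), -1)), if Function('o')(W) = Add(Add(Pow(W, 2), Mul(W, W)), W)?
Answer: Rational(13710621, 47278) ≈ 290.00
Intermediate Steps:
Function('f')(N, C) = Add(C, N)
Function('o')(W) = Add(W, Mul(2, Pow(W, 2))) (Function('o')(W) = Add(Add(Pow(W, 2), Pow(W, 2)), W) = Add(Mul(2, Pow(W, 2)), W) = Add(W, Mul(2, Pow(W, 2))))
Add(Function('f')(157, 133), Pow(Function('o')(-154), -1)) = Add(Add(133, 157), Pow(Mul(-154, Add(1, Mul(2, -154))), -1)) = Add(290, Pow(Mul(-154, Add(1, -308)), -1)) = Add(290, Pow(Mul(-154, -307), -1)) = Add(290, Pow(47278, -1)) = Add(290, Rational(1, 47278)) = Rational(13710621, 47278)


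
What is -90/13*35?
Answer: -3150/13 ≈ -242.31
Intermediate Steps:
-90/13*35 = -3150/13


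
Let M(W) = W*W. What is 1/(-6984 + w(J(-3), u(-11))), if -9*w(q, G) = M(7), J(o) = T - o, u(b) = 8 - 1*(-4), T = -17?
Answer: -9/62905 ≈ -0.00014307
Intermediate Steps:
u(b) = 12 (u(b) = 8 + 4 = 12)
J(o) = -17 - o
M(W) = W**2
w(q, G) = -49/9 (w(q, G) = -1/9*7**2 = -1/9*49 = -49/9)
1/(-6984 + w(J(-3), u(-11))) = 1/(-6984 - 49/9) = 1/(-62905/9) = -9/62905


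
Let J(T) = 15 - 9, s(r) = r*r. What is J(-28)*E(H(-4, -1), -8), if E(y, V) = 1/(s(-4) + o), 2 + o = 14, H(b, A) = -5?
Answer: 3/14 ≈ 0.21429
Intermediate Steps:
s(r) = r²
o = 12 (o = -2 + 14 = 12)
E(y, V) = 1/28 (E(y, V) = 1/((-4)² + 12) = 1/(16 + 12) = 1/28)
J(T) = 6
J(-28)*E(H(-4, -1), -8) = 6*(1/28) = 3/14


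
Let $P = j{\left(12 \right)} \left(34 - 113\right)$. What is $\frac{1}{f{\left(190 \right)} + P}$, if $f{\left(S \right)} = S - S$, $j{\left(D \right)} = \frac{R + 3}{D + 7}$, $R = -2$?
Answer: $- \frac{19}{79} \approx -0.24051$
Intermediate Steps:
$j{\left(D \right)} = \frac{1}{7 + D}$ ($j{\left(D \right)} = \frac{-2 + 3}{D + 7} = 1 \frac{1}{7 + D} = \frac{1}{7 + D}$)
$P = - \frac{79}{19}$ ($P = \frac{34 - 113}{7 + 12} = \frac{1}{19} \left(-79\right) = - \frac{79}{19} \approx -4.1579$)
$f{\left(S \right)} = 0$
$\frac{1}{f{\left(190 \right)} + P} = \frac{1}{0 - \frac{79}{19}} = \frac{1}{- \frac{79}{19}} = - \frac{19}{79}$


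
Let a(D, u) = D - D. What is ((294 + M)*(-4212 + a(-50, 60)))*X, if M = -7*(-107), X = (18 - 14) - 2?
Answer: -8786232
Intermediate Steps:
a(D, u) = 0
X = 2 (X = 4 - 2 = 2)
M = 749
((294 + M)*(-4212 + a(-50, 60)))*X = ((294 + 749)*(-4212 + 0))*2 = (1043*(-4212))*2 = -4393116*2 = -8786232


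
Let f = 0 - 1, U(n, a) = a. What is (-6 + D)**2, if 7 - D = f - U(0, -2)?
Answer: 0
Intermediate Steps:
f = -1
D = 6 (D = 7 - (-1 - 1*(-2)) = 7 - (-1 + 2) = 7 - 1*1 = 7 - 1 = 6)
(-6 + D)**2 = (-6 + 6)**2 = 0**2 = 0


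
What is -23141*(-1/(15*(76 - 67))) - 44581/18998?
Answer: 433614283/2564730 ≈ 169.07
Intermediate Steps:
-23141*(-1/(15*(76 - 67))) - 44581/18998 = -23141/((-15*9)) - 44581*1/18998 = -23141/(-135) - 44581/18998 = -23141*(-1/135) - 44581/18998 = 23141/135 - 44581/18998 = 433614283/2564730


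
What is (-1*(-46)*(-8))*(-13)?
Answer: 4784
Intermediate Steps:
(-1*(-46)*(-8))*(-13) = (46*(-8))*(-13) = -368*(-13) = 4784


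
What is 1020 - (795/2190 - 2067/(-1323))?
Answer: 65549753/64386 ≈ 1018.1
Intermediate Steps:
1020 - (795/2190 - 2067/(-1323)) = 1020 - (795*(1/2190) - 2067*(-1/1323)) = 1020 - (53/146 + 689/441) = 1020 - 1*123967/64386 = 1020 - 123967/64386 = 65549753/64386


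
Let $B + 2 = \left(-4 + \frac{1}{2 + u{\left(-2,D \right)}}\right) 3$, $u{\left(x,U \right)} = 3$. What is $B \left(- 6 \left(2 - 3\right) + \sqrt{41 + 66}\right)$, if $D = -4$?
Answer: $- \frac{402}{5} - \frac{67 \sqrt{107}}{5} \approx -219.01$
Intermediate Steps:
$B = - \frac{67}{5}$ ($B = -2 + \left(-4 + \frac{1}{2 + 3}\right) 3 = -2 + \left(-4 + \frac{1}{5}\right) 3 = -2 - \frac{57}{5} = - \frac{67}{5} \approx -13.4$)
$B \left(- 6 \left(2 - 3\right) + \sqrt{41 + 66}\right) = - \frac{67 \left(- 6 \left(2 - 3\right) + \sqrt{41 + 66}\right)}{5} = - \frac{67 \left(\left(-6\right) \left(-1\right) + \sqrt{107}\right)}{5} = - \frac{67 \left(6 + \sqrt{107}\right)}{5} = - \frac{402}{5} - \frac{67 \sqrt{107}}{5}$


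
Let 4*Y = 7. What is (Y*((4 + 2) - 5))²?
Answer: 49/16 ≈ 3.0625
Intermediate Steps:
Y = 7/4 (Y = (¼)*7 = 7/4 ≈ 1.7500)
(Y*((4 + 2) - 5))² = (7*((4 + 2) - 5)/4)² = (7*(6 - 5)/4)² = ((7/4)*1)² = (7/4)² = 49/16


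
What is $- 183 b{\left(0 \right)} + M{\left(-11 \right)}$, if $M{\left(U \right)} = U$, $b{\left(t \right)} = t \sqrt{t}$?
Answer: $-11$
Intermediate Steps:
$b{\left(t \right)} = t^{\frac{3}{2}}$
$- 183 b{\left(0 \right)} + M{\left(-11 \right)} = - 183 \cdot 0^{\frac{3}{2}} - 11 = \left(-183\right) 0 - 11 = 0 - 11 = -11$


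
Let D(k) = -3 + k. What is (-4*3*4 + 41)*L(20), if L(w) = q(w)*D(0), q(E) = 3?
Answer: 63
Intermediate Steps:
L(w) = -9 (L(w) = 3*(-3 + 0) = 3*(-3) = -9)
(-4*3*4 + 41)*L(20) = (-4*3*4 + 41)*(-9) = (-12*4 + 41)*(-9) = (-48 + 41)*(-9) = -7*(-9) = 63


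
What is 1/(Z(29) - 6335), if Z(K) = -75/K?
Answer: -29/183790 ≈ -0.00015779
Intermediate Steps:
1/(Z(29) - 6335) = 1/(-75/29 - 6335) = 1/(-183790/29) = -29/183790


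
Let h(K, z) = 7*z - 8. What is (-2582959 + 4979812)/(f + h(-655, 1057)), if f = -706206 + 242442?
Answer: -2396853/456373 ≈ -5.2520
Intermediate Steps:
h(K, z) = -8 + 7*z
f = -463764
(-2582959 + 4979812)/(f + h(-655, 1057)) = (-2582959 + 4979812)/(-463764 + (-8 + 7*1057)) = 2396853/(-463764 + (-8 + 7399)) = 2396853/(-463764 + 7391) = 2396853/(-456373) = 2396853*(-1/456373) = -2396853/456373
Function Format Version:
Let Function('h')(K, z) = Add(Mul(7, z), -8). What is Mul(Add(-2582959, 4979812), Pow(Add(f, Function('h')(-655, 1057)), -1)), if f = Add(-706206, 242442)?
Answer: Rational(-2396853, 456373) ≈ -5.2520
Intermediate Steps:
Function('h')(K, z) = Add(-8, Mul(7, z))
f = -463764
Mul(Add(-2582959, 4979812), Pow(Add(f, Function('h')(-655, 1057)), -1)) = Mul(Add(-2582959, 4979812), Pow(Add(-463764, Add(-8, Mul(7, 1057))), -1)) = Mul(2396853, Pow(Add(-463764, Add(-8, 7399)), -1)) = Mul(2396853, Pow(Add(-463764, 7391), -1)) = Mul(2396853, Pow(-456373, -1)) = Mul(2396853, Rational(-1, 456373)) = Rational(-2396853, 456373)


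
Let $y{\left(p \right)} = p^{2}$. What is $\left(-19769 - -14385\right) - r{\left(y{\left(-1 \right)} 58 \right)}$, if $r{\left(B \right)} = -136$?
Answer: $-5248$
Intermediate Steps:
$\left(-19769 - -14385\right) - r{\left(y{\left(-1 \right)} 58 \right)} = \left(-19769 - -14385\right) - -136 = \left(-19769 + 14385\right) + 136 = -5384 + 136 = -5248$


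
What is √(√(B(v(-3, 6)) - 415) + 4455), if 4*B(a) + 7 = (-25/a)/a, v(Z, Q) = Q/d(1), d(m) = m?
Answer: √(160380 + 3*I*√60037)/6 ≈ 66.746 + 0.15296*I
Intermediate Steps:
v(Z, Q) = Q (v(Z, Q) = Q/1 = Q*1 = Q)
B(a) = -7/4 - 25/(4*a²) (B(a) = -7/4 + ((-25/a)/a)/4 = -7/4 + (-25/a²)/4 = -7/4 - 25/(4*a²))
√(√(B(v(-3, 6)) - 415) + 4455) = √(√((-7/4 - 25/4/6²) - 415) + 4455) = √(√((-7/4 - 25/4*1/36) - 415) + 4455) = √(√((-7/4 - 25/144) - 415) + 4455) = √(√(-277/144 - 415) + 4455) = √(√(-60037/144) + 4455) = √(I*√60037/12 + 4455) = √(4455 + I*√60037/12)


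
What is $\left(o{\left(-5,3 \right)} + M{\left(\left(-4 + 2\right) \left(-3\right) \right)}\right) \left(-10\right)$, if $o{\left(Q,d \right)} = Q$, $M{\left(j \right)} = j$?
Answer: $-10$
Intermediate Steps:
$\left(o{\left(-5,3 \right)} + M{\left(\left(-4 + 2\right) \left(-3\right) \right)}\right) \left(-10\right) = \left(-5 + \left(-4 + 2\right) \left(-3\right)\right) \left(-10\right) = \left(-5 - -6\right) \left(-10\right) = \left(-5 + 6\right) \left(-10\right) = 1 \left(-10\right) = -10$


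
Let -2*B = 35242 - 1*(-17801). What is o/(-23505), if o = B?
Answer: 17681/15670 ≈ 1.1283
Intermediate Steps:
B = -53043/2 (B = -(35242 - 1*(-17801))/2 = -(35242 + 17801)/2 = -½*53043 = -53043/2 ≈ -26522.)
o = -53043/2 ≈ -26522.
o/(-23505) = -53043/2/(-23505) = -53043/2*(-1/23505) = 17681/15670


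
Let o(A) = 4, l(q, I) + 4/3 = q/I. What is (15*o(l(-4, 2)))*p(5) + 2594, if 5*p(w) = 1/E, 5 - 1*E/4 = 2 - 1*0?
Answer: 2595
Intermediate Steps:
l(q, I) = -4/3 + q/I
E = 12 (E = 20 - 4*(2 - 1*0) = 20 - 4*(2 + 0) = 20 - 4*2 = 20 - 8 = 12)
p(w) = 1/60 (p(w) = (1/5)/12 = (1/5)*(1/12) = 1/60)
(15*o(l(-4, 2)))*p(5) + 2594 = (15*4)*(1/60) + 2594 = 60*(1/60) + 2594 = 1 + 2594 = 2595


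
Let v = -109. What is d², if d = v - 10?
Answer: 14161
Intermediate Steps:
d = -119 (d = -109 - 10 = -119)
d² = (-119)² = 14161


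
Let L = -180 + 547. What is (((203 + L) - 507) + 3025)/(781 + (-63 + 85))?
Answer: 3088/803 ≈ 3.8456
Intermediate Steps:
L = 367
(((203 + L) - 507) + 3025)/(781 + (-63 + 85)) = (((203 + 367) - 507) + 3025)/(781 + (-63 + 85)) = ((570 - 507) + 3025)/(781 + 22) = (63 + 3025)/803 = 3088*(1/803) = 3088/803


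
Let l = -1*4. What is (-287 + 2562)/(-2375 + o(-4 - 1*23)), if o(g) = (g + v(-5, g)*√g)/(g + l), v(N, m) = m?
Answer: -399269150/416668099 - 439425*I*√3/416668099 ≈ -0.95824 - 0.0018266*I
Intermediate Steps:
l = -4
o(g) = (g + g^(3/2))/(-4 + g) (o(g) = (g + g*√g)/(g - 4) = (g + g^(3/2))/(-4 + g))
(-287 + 2562)/(-2375 + o(-4 - 1*23)) = (-287 + 2562)/(-2375 + ((-4 - 1*23) + (-4 - 1*23)^(3/2))/(-4 + (-4 - 1*23))) = 2275/(-2375 + ((-4 - 23) + (-4 - 23)^(3/2))/(-4 + (-4 - 23))) = 2275/(-2375 + (-27 + (-27)^(3/2))/(-4 - 27)) = 2275/(-2375 + (-27 - 81*I*√3)/(-31)) = 2275/(-2375 - (-27 - 81*I*√3)/31) = 2275/(-2375 + (27/31 + 81*I*√3/31)) = 2275/(-73598/31 + 81*I*√3/31)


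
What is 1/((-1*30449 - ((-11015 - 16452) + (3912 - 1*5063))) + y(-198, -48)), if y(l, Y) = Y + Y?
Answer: -1/1927 ≈ -0.00051894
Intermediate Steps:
y(l, Y) = 2*Y
1/((-1*30449 - ((-11015 - 16452) + (3912 - 1*5063))) + y(-198, -48)) = 1/((-1*30449 - ((-11015 - 16452) + (3912 - 1*5063))) + 2*(-48)) = 1/((-30449 - (-27467 + (3912 - 5063))) - 96) = 1/((-30449 - (-27467 - 1151)) - 96) = 1/((-30449 - 1*(-28618)) - 96) = 1/((-30449 + 28618) - 96) = 1/(-1831 - 96) = 1/(-1927) = -1/1927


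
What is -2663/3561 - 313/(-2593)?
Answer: -5790566/9233673 ≈ -0.62711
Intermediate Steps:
-2663/3561 - 313/(-2593) = -2663*1/3561 - 313*(-1/2593) = -2663/3561 + 313/2593 = -5790566/9233673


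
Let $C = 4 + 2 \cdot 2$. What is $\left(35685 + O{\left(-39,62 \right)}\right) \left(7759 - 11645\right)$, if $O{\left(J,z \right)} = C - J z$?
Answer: $-148099346$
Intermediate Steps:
$C = 8$ ($C = 4 + 4 = 8$)
$O{\left(J,z \right)} = 8 - J z$
$\left(35685 + O{\left(-39,62 \right)}\right) \left(7759 - 11645\right) = \left(35685 - \left(-8 - 2418\right)\right) \left(7759 - 11645\right) = \left(35685 + \left(8 + 2418\right)\right) \left(-3886\right) = \left(35685 + 2426\right) \left(-3886\right) = 38111 \left(-3886\right) = -148099346$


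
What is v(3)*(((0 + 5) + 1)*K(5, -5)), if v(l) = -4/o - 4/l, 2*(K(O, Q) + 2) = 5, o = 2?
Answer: -10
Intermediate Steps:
K(O, Q) = 1/2 (K(O, Q) = -2 + (1/2)*5 = -2 + 5/2 = 1/2)
v(l) = -2 - 4/l (v(l) = -4/2 - 4/l = -4*1/2 - 4/l = -2 - 4/l)
v(3)*(((0 + 5) + 1)*K(5, -5)) = (-2 - 4/3)*(((0 + 5) + 1)*(1/2)) = (-2 - 4*1/3)*((5 + 1)*(1/2)) = (-2 - 4/3)*(6*(1/2)) = -10/3*3 = -10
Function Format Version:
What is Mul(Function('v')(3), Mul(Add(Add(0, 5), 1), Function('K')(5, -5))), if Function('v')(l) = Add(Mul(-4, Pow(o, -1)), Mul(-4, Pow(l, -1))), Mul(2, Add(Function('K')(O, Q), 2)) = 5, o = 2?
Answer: -10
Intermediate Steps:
Function('K')(O, Q) = Rational(1, 2) (Function('K')(O, Q) = Add(-2, Mul(Rational(1, 2), 5)) = Add(-2, Rational(5, 2)) = Rational(1, 2))
Function('v')(l) = Add(-2, Mul(-4, Pow(l, -1))) (Function('v')(l) = Add(Mul(-4, Pow(2, -1)), Mul(-4, Pow(l, -1))) = Add(Mul(-4, Rational(1, 2)), Mul(-4, Pow(l, -1))) = Add(-2, Mul(-4, Pow(l, -1))))
Mul(Function('v')(3), Mul(Add(Add(0, 5), 1), Function('K')(5, -5))) = Mul(Add(-2, Mul(-4, Pow(3, -1))), Mul(Add(Add(0, 5), 1), Rational(1, 2))) = Mul(Add(-2, Mul(-4, Rational(1, 3))), Mul(Add(5, 1), Rational(1, 2))) = Mul(Add(-2, Rational(-4, 3)), Mul(6, Rational(1, 2))) = Mul(Rational(-10, 3), 3) = -10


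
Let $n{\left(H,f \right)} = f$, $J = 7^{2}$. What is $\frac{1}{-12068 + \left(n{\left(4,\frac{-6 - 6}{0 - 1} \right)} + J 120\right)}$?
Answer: $- \frac{1}{6176} \approx -0.00016192$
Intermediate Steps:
$J = 49$
$\frac{1}{-12068 + \left(n{\left(4,\frac{-6 - 6}{0 - 1} \right)} + J 120\right)} = \frac{1}{-12068 + \left(\frac{-6 - 6}{0 - 1} + 49 \cdot 120\right)} = \frac{1}{-12068 + \left(- \frac{12}{-1} + 5880\right)} = \frac{1}{-12068 + \left(\left(-12\right) \left(-1\right) + 5880\right)} = \frac{1}{-12068 + \left(12 + 5880\right)} = \frac{1}{-12068 + 5892} = \frac{1}{-6176} = - \frac{1}{6176}$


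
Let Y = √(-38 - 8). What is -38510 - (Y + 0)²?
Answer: -38464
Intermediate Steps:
Y = I*√46 (Y = √(-46) = I*√46 ≈ 6.7823*I)
-38510 - (Y + 0)² = -38510 - (I*√46 + 0)² = -38510 - (I*√46)² = -38510 - 1*(-46) = -38510 + 46 = -38464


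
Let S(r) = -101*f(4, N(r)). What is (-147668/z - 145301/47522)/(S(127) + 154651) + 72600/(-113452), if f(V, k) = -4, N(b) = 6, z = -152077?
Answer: -20339008790224896103/31783095068707938210 ≈ -0.63993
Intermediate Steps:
S(r) = 404 (S(r) = -101*(-4) = 404)
(-147668/z - 145301/47522)/(S(127) + 154651) + 72600/(-113452) = (-147668/(-152077) - 145301/47522)/(404 + 154651) + 72600/(-113452) = (-147668*(-1/152077) - 145301*1/47522)/155055 + 72600*(-1/113452) = (147668/152077 - 145301/47522)*(1/155055) - 18150/28363 = -15079461481/7227003194*1/155055 - 18150/28363 = -15079461481/1120582980245670 - 18150/28363 = -20339008790224896103/31783095068707938210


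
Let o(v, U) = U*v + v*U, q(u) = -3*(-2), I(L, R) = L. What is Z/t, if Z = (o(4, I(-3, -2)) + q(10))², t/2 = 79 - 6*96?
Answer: -162/497 ≈ -0.32596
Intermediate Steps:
t = -994 (t = 2*(79 - 6*96) = 2*(79 - 576) = 2*(-497) = -994)
q(u) = 6
o(v, U) = 2*U*v (o(v, U) = U*v + U*v = 2*U*v)
Z = 324 (Z = (2*(-3)*4 + 6)² = (-24 + 6)² = (-18)² = 324)
Z/t = 324/(-994) = 324*(-1/994) = -162/497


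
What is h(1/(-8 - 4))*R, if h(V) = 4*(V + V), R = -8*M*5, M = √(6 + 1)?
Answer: 80*√7/3 ≈ 70.553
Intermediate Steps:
M = √7 ≈ 2.6458
R = -40*√7 (R = -8*√7*5 = -40*√7 ≈ -105.83)
h(V) = 8*V (h(V) = 4*(2*V) = 8*V)
h(1/(-8 - 4))*R = (8/(-8 - 4))*(-40*√7) = (8/(-12))*(-40*√7) = (8*(-1/12))*(-40*√7) = -(-80)*√7/3 = 80*√7/3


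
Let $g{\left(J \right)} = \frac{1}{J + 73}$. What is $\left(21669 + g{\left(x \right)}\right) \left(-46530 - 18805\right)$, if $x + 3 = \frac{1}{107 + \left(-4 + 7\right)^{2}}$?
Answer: $- \frac{11497265536775}{8121} \approx -1.4157 \cdot 10^{9}$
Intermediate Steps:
$x = - \frac{347}{116}$ ($x = -3 + \frac{1}{107 + \left(-4 + 7\right)^{2}} = -3 + \frac{1}{107 + 3^{2}} = -3 + \frac{1}{107 + 9} = -3 + \frac{1}{116} = - \frac{347}{116} \approx -2.9914$)
$g{\left(J \right)} = \frac{1}{73 + J}$
$\left(21669 + g{\left(x \right)}\right) \left(-46530 - 18805\right) = \left(21669 + \frac{1}{73 - \frac{347}{116}}\right) \left(-46530 - 18805\right) = \left(21669 + \frac{1}{\frac{8121}{116}}\right) \left(-65335\right) = \left(21669 + \frac{116}{8121}\right) \left(-65335\right) = \frac{175974065}{8121} \left(-65335\right) = - \frac{11497265536775}{8121}$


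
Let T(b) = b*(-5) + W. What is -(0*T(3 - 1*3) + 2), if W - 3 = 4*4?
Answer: -2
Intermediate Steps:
W = 19 (W = 3 + 4*4 = 3 + 16 = 19)
T(b) = 19 - 5*b (T(b) = b*(-5) + 19 = -5*b + 19 = 19 - 5*b)
-(0*T(3 - 1*3) + 2) = -(0*(19 - 5*(3 - 1*3)) + 2) = -(0*(19 - 5*(3 - 3)) + 2) = -(0*(19 - 5*0) + 2) = -(0*(19 + 0) + 2) = -(0*19 + 2) = -(0 + 2) = -1*2 = -2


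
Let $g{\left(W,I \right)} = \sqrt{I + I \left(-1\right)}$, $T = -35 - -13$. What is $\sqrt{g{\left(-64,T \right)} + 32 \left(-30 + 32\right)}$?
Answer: $8$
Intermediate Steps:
$T = -22$ ($T = -35 + 13 = -22$)
$g{\left(W,I \right)} = 0$ ($g{\left(W,I \right)} = \sqrt{I - I} = \sqrt{0} = 0$)
$\sqrt{g{\left(-64,T \right)} + 32 \left(-30 + 32\right)} = \sqrt{0 + 32 \left(-30 + 32\right)} = \sqrt{0 + 32 \cdot 2} = \sqrt{0 + 64} = \sqrt{64} = 8$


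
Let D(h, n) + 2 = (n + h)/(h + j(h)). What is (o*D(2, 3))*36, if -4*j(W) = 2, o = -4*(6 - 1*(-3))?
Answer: -1728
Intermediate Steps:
o = -36 (o = -4*(6 + 3) = -4*9 = -36)
j(W) = -½ (j(W) = -¼*2 = -½)
D(h, n) = -2 + (h + n)/(-½ + h) (D(h, n) = -2 + (n + h)/(h - ½) = -2 + (h + n)/(-½ + h))
(o*D(2, 3))*36 = -72*(1 + 3 - 1*2)/(-1 + 2*2)*36 = -72*(1 + 3 - 2)/(-1 + 4)*36 = -72*2/3*36 = -36*4/3*36 = -48*36 = -1728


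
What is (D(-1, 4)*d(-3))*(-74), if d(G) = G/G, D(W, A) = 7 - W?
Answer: -592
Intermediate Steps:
d(G) = 1
(D(-1, 4)*d(-3))*(-74) = ((7 - 1*(-1))*1)*(-74) = ((7 + 1)*1)*(-74) = (8*1)*(-74) = 8*(-74) = -592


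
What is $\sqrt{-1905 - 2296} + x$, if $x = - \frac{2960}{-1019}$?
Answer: $\frac{2960}{1019} + i \sqrt{4201} \approx 2.9048 + 64.815 i$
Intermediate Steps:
$x = \frac{2960}{1019}$ ($x = \left(-2960\right) \left(- \frac{1}{1019}\right) = \frac{2960}{1019} \approx 2.9048$)
$\sqrt{-1905 - 2296} + x = \sqrt{-1905 - 2296} + \frac{2960}{1019} = \sqrt{-4201} + \frac{2960}{1019} = i \sqrt{4201} + \frac{2960}{1019} = \frac{2960}{1019} + i \sqrt{4201}$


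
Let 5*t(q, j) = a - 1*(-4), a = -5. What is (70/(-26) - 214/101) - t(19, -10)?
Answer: -30272/6565 ≈ -4.6111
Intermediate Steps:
t(q, j) = -1/5 (t(q, j) = (-5 - 1*(-4))/5 = (-5 + 4)/5 = (1/5)*(-1) = -1/5)
(70/(-26) - 214/101) - t(19, -10) = (70/(-26) - 214/101) - 1*(-1/5) = (70*(-1/26) - 214*1/101) + 1/5 = (-35/13 - 214/101) + 1/5 = -6317/1313 + 1/5 = -30272/6565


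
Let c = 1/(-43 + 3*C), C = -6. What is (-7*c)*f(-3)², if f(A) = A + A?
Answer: 252/61 ≈ 4.1311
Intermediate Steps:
f(A) = 2*A
c = -1/61 (c = 1/(-43 + 3*(-6)) = 1/(-43 - 18) = 1/(-61) = -1/61 ≈ -0.016393)
(-7*c)*f(-3)² = (-7*(-1/61))*(2*(-3))² = (7/61)*(-6)² = (7/61)*36 = 252/61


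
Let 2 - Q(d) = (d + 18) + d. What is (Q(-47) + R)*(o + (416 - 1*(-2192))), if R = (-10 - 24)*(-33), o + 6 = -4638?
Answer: -2443200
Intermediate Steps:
o = -4644 (o = -6 - 4638 = -4644)
Q(d) = -16 - 2*d (Q(d) = 2 - ((d + 18) + d) = 2 - ((18 + d) + d) = 2 - (18 + 2*d) = 2 + (-18 - 2*d) = -16 - 2*d)
R = 1122 (R = -34*(-33) = 1122)
(Q(-47) + R)*(o + (416 - 1*(-2192))) = ((-16 - 2*(-47)) + 1122)*(-4644 + (416 - 1*(-2192))) = ((-16 + 94) + 1122)*(-4644 + (416 + 2192)) = (78 + 1122)*(-4644 + 2608) = 1200*(-2036) = -2443200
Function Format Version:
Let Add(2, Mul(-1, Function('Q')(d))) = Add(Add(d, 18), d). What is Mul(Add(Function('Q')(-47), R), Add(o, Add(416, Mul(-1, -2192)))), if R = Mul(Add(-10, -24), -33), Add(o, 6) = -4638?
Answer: -2443200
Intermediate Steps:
o = -4644 (o = Add(-6, -4638) = -4644)
Function('Q')(d) = Add(-16, Mul(-2, d)) (Function('Q')(d) = Add(2, Mul(-1, Add(Add(d, 18), d))) = Add(2, Mul(-1, Add(Add(18, d), d))) = Add(2, Mul(-1, Add(18, Mul(2, d)))) = Add(2, Add(-18, Mul(-2, d))) = Add(-16, Mul(-2, d)))
R = 1122 (R = Mul(-34, -33) = 1122)
Mul(Add(Function('Q')(-47), R), Add(o, Add(416, Mul(-1, -2192)))) = Mul(Add(Add(-16, Mul(-2, -47)), 1122), Add(-4644, Add(416, Mul(-1, -2192)))) = Mul(Add(Add(-16, 94), 1122), Add(-4644, Add(416, 2192))) = Mul(Add(78, 1122), Add(-4644, 2608)) = Mul(1200, -2036) = -2443200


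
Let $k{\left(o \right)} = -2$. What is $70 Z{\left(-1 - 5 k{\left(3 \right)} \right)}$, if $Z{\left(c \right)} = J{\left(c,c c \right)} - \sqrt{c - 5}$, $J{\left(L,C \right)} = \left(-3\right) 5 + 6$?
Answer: $-770$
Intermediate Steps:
$J{\left(L,C \right)} = -9$ ($J{\left(L,C \right)} = -15 + 6 = -9$)
$Z{\left(c \right)} = -9 - \sqrt{-5 + c}$ ($Z{\left(c \right)} = -9 - \sqrt{c - 5} = -9 - \sqrt{-5 + c}$)
$70 Z{\left(-1 - 5 k{\left(3 \right)} \right)} = 70 \left(-9 - \sqrt{-5 - -9}\right) = 70 \left(-9 - \sqrt{-5 + \left(-1 + 10\right)}\right) = 70 \left(-9 - \sqrt{-5 + 9}\right) = 70 \left(-9 - \sqrt{4}\right) = 70 \left(-9 - 2\right) = 70 \left(-11\right) = -770$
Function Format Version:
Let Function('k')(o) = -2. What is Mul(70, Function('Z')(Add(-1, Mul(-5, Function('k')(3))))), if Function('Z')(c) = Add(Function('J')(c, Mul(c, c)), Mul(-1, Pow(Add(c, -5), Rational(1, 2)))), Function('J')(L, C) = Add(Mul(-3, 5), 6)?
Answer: -770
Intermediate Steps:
Function('J')(L, C) = -9 (Function('J')(L, C) = Add(-15, 6) = -9)
Function('Z')(c) = Add(-9, Mul(-1, Pow(Add(-5, c), Rational(1, 2)))) (Function('Z')(c) = Add(-9, Mul(-1, Pow(Add(c, -5), Rational(1, 2)))) = Add(-9, Mul(-1, Pow(Add(-5, c), Rational(1, 2)))))
Mul(70, Function('Z')(Add(-1, Mul(-5, Function('k')(3))))) = Mul(70, Add(-9, Mul(-1, Pow(Add(-5, Add(-1, Mul(-5, -2))), Rational(1, 2))))) = Mul(70, Add(-9, Mul(-1, Pow(Add(-5, Add(-1, 10)), Rational(1, 2))))) = Mul(70, Add(-9, Mul(-1, Pow(Add(-5, 9), Rational(1, 2))))) = Mul(70, Add(-9, Mul(-1, Pow(4, Rational(1, 2))))) = Mul(70, Add(-9, Mul(-1, 2))) = Mul(70, Add(-9, -2)) = Mul(70, -11) = -770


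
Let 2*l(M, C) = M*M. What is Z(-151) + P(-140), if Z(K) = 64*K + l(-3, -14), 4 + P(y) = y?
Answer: -19607/2 ≈ -9803.5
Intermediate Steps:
P(y) = -4 + y
l(M, C) = M**2/2 (l(M, C) = (M*M)/2 = M**2/2)
Z(K) = 9/2 + 64*K (Z(K) = 64*K + (1/2)*(-3)**2 = 64*K + (1/2)*9 = 64*K + 9/2 = 9/2 + 64*K)
Z(-151) + P(-140) = (9/2 + 64*(-151)) + (-4 - 140) = (9/2 - 9664) - 144 = -19319/2 - 144 = -19607/2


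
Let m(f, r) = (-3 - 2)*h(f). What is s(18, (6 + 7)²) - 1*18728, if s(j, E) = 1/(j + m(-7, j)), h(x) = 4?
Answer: -37457/2 ≈ -18729.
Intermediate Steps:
m(f, r) = -20 (m(f, r) = (-3 - 2)*4 = -5*4 = -20)
s(j, E) = 1/(-20 + j) (s(j, E) = 1/(j - 20) = 1/(-20 + j))
s(18, (6 + 7)²) - 1*18728 = 1/(-20 + 18) - 1*18728 = 1/(-2) - 18728 = -½ - 18728 = -37457/2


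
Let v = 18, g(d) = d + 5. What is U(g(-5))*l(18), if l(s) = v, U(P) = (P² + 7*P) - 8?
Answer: -144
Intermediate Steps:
g(d) = 5 + d
U(P) = -8 + P² + 7*P
l(s) = 18
U(g(-5))*l(18) = (-8 + (5 - 5)² + 7*(5 - 5))*18 = (-8 + 0² + 7*0)*18 = (-8 + 0 + 0)*18 = -8*18 = -144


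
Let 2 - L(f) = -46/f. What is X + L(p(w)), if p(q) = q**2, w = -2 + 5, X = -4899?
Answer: -44027/9 ≈ -4891.9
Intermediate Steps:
w = 3
L(f) = 2 + 46/f (L(f) = 2 - (-46)/f = 2 + 46/f)
X + L(p(w)) = -4899 + (2 + 46/(3**2)) = -4899 + (2 + 46/9) = -4899 + 64/9 = -44027/9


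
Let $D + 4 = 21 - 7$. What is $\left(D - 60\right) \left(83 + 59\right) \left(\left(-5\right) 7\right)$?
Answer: $248500$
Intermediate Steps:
$D = 10$ ($D = -4 + \left(21 - 7\right) = -4 + 14 = 10$)
$\left(D - 60\right) \left(83 + 59\right) \left(\left(-5\right) 7\right) = \left(10 - 60\right) \left(83 + 59\right) \left(\left(-5\right) 7\right) = \left(-50\right) 142 \left(-35\right) = \left(-7100\right) \left(-35\right) = 248500$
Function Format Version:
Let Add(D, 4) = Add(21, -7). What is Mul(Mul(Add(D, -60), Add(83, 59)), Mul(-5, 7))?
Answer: 248500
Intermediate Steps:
D = 10 (D = Add(-4, Add(21, -7)) = Add(-4, 14) = 10)
Mul(Mul(Add(D, -60), Add(83, 59)), Mul(-5, 7)) = Mul(Mul(Add(10, -60), Add(83, 59)), Mul(-5, 7)) = Mul(Mul(-50, 142), -35) = Mul(-7100, -35) = 248500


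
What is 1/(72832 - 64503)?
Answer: 1/8329 ≈ 0.00012006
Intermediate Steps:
1/(72832 - 64503) = 1/8329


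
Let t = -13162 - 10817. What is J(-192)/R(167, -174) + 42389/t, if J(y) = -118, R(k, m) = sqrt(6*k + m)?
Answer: -42389/23979 - 59*sqrt(23)/69 ≈ -5.8685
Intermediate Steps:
t = -23979
R(k, m) = sqrt(m + 6*k)
J(-192)/R(167, -174) + 42389/t = -118/sqrt(-174 + 6*167) + 42389/(-23979) = -118/sqrt(-174 + 1002) + 42389*(-1/23979) = -118*sqrt(23)/138 - 42389/23979 = -59*sqrt(23)/69 - 42389/23979 = -42389/23979 - 59*sqrt(23)/69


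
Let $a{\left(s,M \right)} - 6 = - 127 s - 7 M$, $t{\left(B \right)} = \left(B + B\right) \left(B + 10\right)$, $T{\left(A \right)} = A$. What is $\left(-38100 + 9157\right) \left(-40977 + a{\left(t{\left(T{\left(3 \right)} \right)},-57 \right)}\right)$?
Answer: $1460984754$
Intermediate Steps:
$t{\left(B \right)} = 2 B \left(10 + B\right)$
$a{\left(s,M \right)} = 6 - 127 s - 7 M$ ($a{\left(s,M \right)} = 6 - \left(7 M + 127 s\right) = 6 - 127 s - 7 M$)
$\left(-38100 + 9157\right) \left(-40977 + a{\left(t{\left(T{\left(3 \right)} \right)},-57 \right)}\right) = \left(-38100 + 9157\right) \left(-40977 - \left(-405 + 127 \cdot 2 \cdot 3 \left(10 + 3\right)\right)\right) = - 28943 \left(-40977 + \left(6 - 127 \cdot 2 \cdot 3 \cdot 13 + 399\right)\right) = - 28943 \left(-40977 + \left(6 - 9906 + 399\right)\right) = - 28943 \left(-40977 - 9501\right) = \left(-28943\right) \left(-50478\right) = 1460984754$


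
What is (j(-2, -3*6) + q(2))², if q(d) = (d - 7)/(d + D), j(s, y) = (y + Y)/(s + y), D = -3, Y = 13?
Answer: 441/16 ≈ 27.563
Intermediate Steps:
j(s, y) = (13 + y)/(s + y) (j(s, y) = (y + 13)/(s + y) = (13 + y)/(s + y))
q(d) = (-7 + d)/(-3 + d) (q(d) = (d - 7)/(d - 3) = (-7 + d)/(-3 + d))
(j(-2, -3*6) + q(2))² = ((13 - 3*6)/(-2 - 3*6) + (-7 + 2)/(-3 + 2))² = ((13 - 18)/(-2 - 18) - 5/(-1))² = (-5/(-20) - 1*(-5))² = (-1/20*(-5) + 5)² = (¼ + 5)² = (21/4)² = 441/16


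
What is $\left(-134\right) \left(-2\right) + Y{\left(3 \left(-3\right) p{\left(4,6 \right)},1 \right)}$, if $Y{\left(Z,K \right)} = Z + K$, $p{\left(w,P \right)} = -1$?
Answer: $278$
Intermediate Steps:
$Y{\left(Z,K \right)} = K + Z$
$\left(-134\right) \left(-2\right) + Y{\left(3 \left(-3\right) p{\left(4,6 \right)},1 \right)} = \left(-134\right) \left(-2\right) + \left(1 + 3 \left(-3\right) \left(-1\right)\right) = 268 + \left(1 - -9\right) = 268 + \left(1 + 9\right) = 268 + 10 = 278$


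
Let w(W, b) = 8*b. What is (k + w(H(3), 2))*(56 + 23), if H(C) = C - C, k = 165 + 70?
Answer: 19829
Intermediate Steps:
k = 235
H(C) = 0
(k + w(H(3), 2))*(56 + 23) = (235 + 8*2)*(56 + 23) = (235 + 16)*79 = 251*79 = 19829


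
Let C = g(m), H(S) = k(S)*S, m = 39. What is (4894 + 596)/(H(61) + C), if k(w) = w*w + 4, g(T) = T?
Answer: 2745/113632 ≈ 0.024157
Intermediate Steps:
k(w) = 4 + w² (k(w) = w² + 4 = 4 + w²)
H(S) = S*(4 + S²) (H(S) = (4 + S²)*S = S*(4 + S²))
C = 39
(4894 + 596)/(H(61) + C) = (4894 + 596)/(61*(4 + 61²) + 39) = 5490/(61*(4 + 3721) + 39) = 5490/(61*3725 + 39) = 5490/(227225 + 39) = 5490/227264 = 5490*(1/227264) = 2745/113632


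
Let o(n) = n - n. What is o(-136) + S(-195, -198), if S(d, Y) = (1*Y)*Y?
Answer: 39204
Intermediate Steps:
o(n) = 0
S(d, Y) = Y² (S(d, Y) = Y*Y = Y²)
o(-136) + S(-195, -198) = 0 + (-198)² = 0 + 39204 = 39204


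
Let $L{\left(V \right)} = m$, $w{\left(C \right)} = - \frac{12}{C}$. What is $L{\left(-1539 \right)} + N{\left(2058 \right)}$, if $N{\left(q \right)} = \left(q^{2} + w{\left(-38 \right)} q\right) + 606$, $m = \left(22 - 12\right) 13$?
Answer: $\frac{80498248}{19} \approx 4.2368 \cdot 10^{6}$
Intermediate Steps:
$m = 130$ ($m = 10 \cdot 13 = 130$)
$L{\left(V \right)} = 130$
$N{\left(q \right)} = 606 + q^{2} + \frac{6 q}{19}$ ($N{\left(q \right)} = \left(q^{2} + - \frac{12}{-38} q\right) + 606 = \left(q^{2} + \left(-12\right) \left(- \frac{1}{38}\right) q\right) + 606 = \left(q^{2} + \frac{6 q}{19}\right) + 606 = 606 + q^{2} + \frac{6 q}{19}$)
$L{\left(-1539 \right)} + N{\left(2058 \right)} = 130 + \left(606 + 2058^{2} + \frac{6}{19} \cdot 2058\right) = 130 + \left(606 + 4235364 + \frac{12348}{19}\right) = 130 + \frac{80495778}{19} = \frac{80498248}{19}$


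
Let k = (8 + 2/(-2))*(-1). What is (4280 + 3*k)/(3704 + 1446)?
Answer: 4259/5150 ≈ 0.82699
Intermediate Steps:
k = -7 (k = (8 + 2*(-½))*(-1) = (8 - 1)*(-1) = 7*(-1) = -7)
(4280 + 3*k)/(3704 + 1446) = (4280 + 3*(-7))/(3704 + 1446) = (4280 - 21)/5150 = 4259*(1/5150) = 4259/5150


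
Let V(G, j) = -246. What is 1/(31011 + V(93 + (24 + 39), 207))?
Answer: 1/30765 ≈ 3.2504e-5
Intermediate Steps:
1/(31011 + V(93 + (24 + 39), 207)) = 1/(31011 - 246) = 1/30765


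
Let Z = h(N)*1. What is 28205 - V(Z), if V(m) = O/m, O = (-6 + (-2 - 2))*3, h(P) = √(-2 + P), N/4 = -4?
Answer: 28205 - 5*I*√2 ≈ 28205.0 - 7.0711*I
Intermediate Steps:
N = -16 (N = 4*(-4) = -16)
Z = 3*I*√2 (Z = √(-2 - 16)*1 = √(-18)*1 = (3*I*√2)*1 = 3*I*√2 ≈ 4.2426*I)
O = -30 (O = (-6 - 4)*3 = -10*3 = -30)
V(m) = -30/m
28205 - V(Z) = 28205 - (-30)/(3*I*√2) = 28205 - (-30)*(-I*√2/6) = 28205 - 5*I*√2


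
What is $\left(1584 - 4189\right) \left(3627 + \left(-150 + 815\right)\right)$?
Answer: $-11180660$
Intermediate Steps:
$\left(1584 - 4189\right) \left(3627 + \left(-150 + 815\right)\right) = - 2605 \left(3627 + 665\right) = \left(-2605\right) 4292 = -11180660$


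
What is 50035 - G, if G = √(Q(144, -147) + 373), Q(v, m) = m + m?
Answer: 50035 - √79 ≈ 50026.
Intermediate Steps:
Q(v, m) = 2*m
G = √79 (G = √(2*(-147) + 373) = √(-294 + 373) = √79 ≈ 8.8882)
50035 - G = 50035 - √79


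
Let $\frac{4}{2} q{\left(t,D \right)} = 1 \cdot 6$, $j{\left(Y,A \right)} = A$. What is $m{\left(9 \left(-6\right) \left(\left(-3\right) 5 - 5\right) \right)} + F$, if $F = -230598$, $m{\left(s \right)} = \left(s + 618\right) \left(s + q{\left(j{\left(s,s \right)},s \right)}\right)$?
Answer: $1608336$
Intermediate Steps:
$q{\left(t,D \right)} = 3$ ($q{\left(t,D \right)} = \frac{1 \cdot 6}{2} = \frac{1}{2} \cdot 6 = 3$)
$m{\left(s \right)} = \left(3 + s\right) \left(618 + s\right)$ ($m{\left(s \right)} = \left(s + 618\right) \left(s + 3\right) = \left(618 + s\right) \left(3 + s\right) = \left(3 + s\right) \left(618 + s\right)$)
$m{\left(9 \left(-6\right) \left(\left(-3\right) 5 - 5\right) \right)} + F = \left(1854 + \left(9 \left(-6\right) \left(\left(-3\right) 5 - 5\right)\right)^{2} + 621 \cdot 9 \left(-6\right) \left(\left(-3\right) 5 - 5\right)\right) - 230598 = \left(1854 + \left(- 54 \left(-15 - 5\right)\right)^{2} + 621 \left(- 54 \left(-15 - 5\right)\right)\right) - 230598 = \left(1854 + \left(\left(-54\right) \left(-20\right)\right)^{2} + 621 \left(\left(-54\right) \left(-20\right)\right)\right) - 230598 = \left(1854 + 1080^{2} + 621 \cdot 1080\right) - 230598 = \left(1854 + 1166400 + 670680\right) - 230598 = 1838934 - 230598 = 1608336$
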